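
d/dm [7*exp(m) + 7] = 7*exp(m)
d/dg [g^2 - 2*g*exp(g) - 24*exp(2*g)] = -2*g*exp(g) + 2*g - 48*exp(2*g) - 2*exp(g)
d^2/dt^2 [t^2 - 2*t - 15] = 2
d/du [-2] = 0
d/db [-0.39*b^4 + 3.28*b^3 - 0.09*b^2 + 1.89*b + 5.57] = -1.56*b^3 + 9.84*b^2 - 0.18*b + 1.89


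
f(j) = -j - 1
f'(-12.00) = -1.00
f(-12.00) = 11.00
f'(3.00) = -1.00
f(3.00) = -4.00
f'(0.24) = -1.00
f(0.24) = -1.24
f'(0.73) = -1.00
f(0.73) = -1.73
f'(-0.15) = -1.00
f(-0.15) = -0.85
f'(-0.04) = -1.00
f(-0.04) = -0.96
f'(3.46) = -1.00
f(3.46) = -4.46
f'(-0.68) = -1.00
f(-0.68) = -0.32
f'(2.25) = -1.00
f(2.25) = -3.25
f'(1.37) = -1.00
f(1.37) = -2.37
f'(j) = -1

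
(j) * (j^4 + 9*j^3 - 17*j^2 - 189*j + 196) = j^5 + 9*j^4 - 17*j^3 - 189*j^2 + 196*j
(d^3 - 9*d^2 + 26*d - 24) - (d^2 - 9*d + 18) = d^3 - 10*d^2 + 35*d - 42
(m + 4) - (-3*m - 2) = 4*m + 6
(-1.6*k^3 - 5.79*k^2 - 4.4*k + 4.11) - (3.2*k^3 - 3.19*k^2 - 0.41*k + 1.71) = -4.8*k^3 - 2.6*k^2 - 3.99*k + 2.4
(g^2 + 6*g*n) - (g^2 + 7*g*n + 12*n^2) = -g*n - 12*n^2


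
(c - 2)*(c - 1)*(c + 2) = c^3 - c^2 - 4*c + 4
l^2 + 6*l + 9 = (l + 3)^2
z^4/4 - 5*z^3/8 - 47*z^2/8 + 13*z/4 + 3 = (z/4 + 1)*(z - 6)*(z - 1)*(z + 1/2)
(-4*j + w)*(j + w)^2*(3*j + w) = -12*j^4 - 25*j^3*w - 13*j^2*w^2 + j*w^3 + w^4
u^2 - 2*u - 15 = (u - 5)*(u + 3)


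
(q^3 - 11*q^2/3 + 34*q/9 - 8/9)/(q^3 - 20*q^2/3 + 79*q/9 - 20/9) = (q - 2)/(q - 5)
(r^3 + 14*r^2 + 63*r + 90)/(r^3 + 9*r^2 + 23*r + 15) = (r + 6)/(r + 1)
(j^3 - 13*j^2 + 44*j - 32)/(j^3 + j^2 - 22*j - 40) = (j^3 - 13*j^2 + 44*j - 32)/(j^3 + j^2 - 22*j - 40)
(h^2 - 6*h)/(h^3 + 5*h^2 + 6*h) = (h - 6)/(h^2 + 5*h + 6)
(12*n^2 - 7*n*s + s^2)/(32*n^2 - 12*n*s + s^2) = (-3*n + s)/(-8*n + s)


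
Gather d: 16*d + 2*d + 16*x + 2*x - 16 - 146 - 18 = 18*d + 18*x - 180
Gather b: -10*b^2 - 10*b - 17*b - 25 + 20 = -10*b^2 - 27*b - 5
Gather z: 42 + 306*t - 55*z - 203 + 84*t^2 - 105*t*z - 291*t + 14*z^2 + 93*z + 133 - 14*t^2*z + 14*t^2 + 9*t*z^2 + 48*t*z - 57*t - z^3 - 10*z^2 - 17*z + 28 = 98*t^2 - 42*t - z^3 + z^2*(9*t + 4) + z*(-14*t^2 - 57*t + 21)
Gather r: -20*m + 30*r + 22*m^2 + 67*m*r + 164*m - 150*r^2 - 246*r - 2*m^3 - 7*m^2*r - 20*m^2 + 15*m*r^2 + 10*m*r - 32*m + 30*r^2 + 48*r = -2*m^3 + 2*m^2 + 112*m + r^2*(15*m - 120) + r*(-7*m^2 + 77*m - 168)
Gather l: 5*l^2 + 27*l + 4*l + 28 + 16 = 5*l^2 + 31*l + 44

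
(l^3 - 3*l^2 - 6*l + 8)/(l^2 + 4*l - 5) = (l^2 - 2*l - 8)/(l + 5)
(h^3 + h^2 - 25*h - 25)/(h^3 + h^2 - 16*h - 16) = (h^2 - 25)/(h^2 - 16)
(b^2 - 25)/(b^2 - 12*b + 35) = (b + 5)/(b - 7)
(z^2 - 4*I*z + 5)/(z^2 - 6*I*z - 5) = (z + I)/(z - I)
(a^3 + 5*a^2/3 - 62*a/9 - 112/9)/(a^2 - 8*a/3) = a + 13/3 + 14/(3*a)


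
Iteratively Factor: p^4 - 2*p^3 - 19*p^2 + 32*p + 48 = (p - 4)*(p^3 + 2*p^2 - 11*p - 12) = (p - 4)*(p + 1)*(p^2 + p - 12) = (p - 4)*(p - 3)*(p + 1)*(p + 4)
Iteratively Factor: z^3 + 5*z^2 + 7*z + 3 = (z + 1)*(z^2 + 4*z + 3) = (z + 1)^2*(z + 3)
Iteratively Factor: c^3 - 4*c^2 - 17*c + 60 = (c + 4)*(c^2 - 8*c + 15) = (c - 5)*(c + 4)*(c - 3)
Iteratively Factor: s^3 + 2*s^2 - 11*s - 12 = (s + 1)*(s^2 + s - 12) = (s + 1)*(s + 4)*(s - 3)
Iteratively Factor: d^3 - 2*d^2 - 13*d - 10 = (d + 2)*(d^2 - 4*d - 5) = (d + 1)*(d + 2)*(d - 5)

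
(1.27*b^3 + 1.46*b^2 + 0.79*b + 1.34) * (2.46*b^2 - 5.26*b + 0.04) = 3.1242*b^5 - 3.0886*b^4 - 5.6854*b^3 - 0.8006*b^2 - 7.0168*b + 0.0536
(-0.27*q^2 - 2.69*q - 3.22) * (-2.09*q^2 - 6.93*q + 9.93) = 0.5643*q^4 + 7.4932*q^3 + 22.6904*q^2 - 4.3971*q - 31.9746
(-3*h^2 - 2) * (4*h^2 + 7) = -12*h^4 - 29*h^2 - 14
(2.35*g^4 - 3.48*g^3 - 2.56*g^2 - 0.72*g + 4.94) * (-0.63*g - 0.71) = -1.4805*g^5 + 0.5239*g^4 + 4.0836*g^3 + 2.2712*g^2 - 2.601*g - 3.5074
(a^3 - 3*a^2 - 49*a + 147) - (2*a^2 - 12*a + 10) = a^3 - 5*a^2 - 37*a + 137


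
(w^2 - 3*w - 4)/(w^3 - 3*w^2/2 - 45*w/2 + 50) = 2*(w + 1)/(2*w^2 + 5*w - 25)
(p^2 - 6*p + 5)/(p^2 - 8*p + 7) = (p - 5)/(p - 7)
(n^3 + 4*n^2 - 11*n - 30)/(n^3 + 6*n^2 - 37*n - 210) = (n^2 - n - 6)/(n^2 + n - 42)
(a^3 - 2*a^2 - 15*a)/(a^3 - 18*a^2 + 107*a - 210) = a*(a + 3)/(a^2 - 13*a + 42)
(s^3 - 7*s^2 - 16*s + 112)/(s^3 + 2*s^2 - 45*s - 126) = (s^2 - 16)/(s^2 + 9*s + 18)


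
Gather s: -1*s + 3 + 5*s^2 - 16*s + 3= 5*s^2 - 17*s + 6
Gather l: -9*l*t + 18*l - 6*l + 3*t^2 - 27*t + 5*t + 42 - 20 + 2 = l*(12 - 9*t) + 3*t^2 - 22*t + 24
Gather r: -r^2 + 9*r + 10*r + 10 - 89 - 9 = -r^2 + 19*r - 88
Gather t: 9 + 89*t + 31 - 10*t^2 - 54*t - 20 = -10*t^2 + 35*t + 20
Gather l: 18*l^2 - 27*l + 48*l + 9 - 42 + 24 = 18*l^2 + 21*l - 9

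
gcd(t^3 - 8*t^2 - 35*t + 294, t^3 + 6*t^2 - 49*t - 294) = t^2 - t - 42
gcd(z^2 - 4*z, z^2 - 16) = z - 4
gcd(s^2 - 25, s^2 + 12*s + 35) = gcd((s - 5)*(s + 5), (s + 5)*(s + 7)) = s + 5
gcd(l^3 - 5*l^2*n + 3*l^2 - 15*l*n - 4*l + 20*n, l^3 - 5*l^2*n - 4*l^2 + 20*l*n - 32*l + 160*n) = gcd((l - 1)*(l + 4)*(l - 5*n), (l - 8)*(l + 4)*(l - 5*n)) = l^2 - 5*l*n + 4*l - 20*n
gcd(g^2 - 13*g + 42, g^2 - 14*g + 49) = g - 7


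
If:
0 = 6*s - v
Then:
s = v/6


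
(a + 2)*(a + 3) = a^2 + 5*a + 6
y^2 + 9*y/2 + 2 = (y + 1/2)*(y + 4)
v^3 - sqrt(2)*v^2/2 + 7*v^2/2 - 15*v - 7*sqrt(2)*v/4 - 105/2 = (v + 7/2)*(v - 3*sqrt(2))*(v + 5*sqrt(2)/2)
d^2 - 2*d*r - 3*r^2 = (d - 3*r)*(d + r)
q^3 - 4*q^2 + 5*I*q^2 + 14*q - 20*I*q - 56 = (q - 4)*(q - 2*I)*(q + 7*I)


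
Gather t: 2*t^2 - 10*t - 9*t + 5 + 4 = 2*t^2 - 19*t + 9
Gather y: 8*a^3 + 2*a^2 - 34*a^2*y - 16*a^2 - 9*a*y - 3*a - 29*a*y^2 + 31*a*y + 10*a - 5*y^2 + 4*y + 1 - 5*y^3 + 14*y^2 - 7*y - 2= 8*a^3 - 14*a^2 + 7*a - 5*y^3 + y^2*(9 - 29*a) + y*(-34*a^2 + 22*a - 3) - 1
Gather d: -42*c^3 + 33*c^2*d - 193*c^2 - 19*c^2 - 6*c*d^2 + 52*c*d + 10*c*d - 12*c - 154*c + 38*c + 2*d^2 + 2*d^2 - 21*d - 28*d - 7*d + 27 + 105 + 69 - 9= -42*c^3 - 212*c^2 - 128*c + d^2*(4 - 6*c) + d*(33*c^2 + 62*c - 56) + 192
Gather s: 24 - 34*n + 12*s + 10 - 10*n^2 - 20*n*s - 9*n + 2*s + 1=-10*n^2 - 43*n + s*(14 - 20*n) + 35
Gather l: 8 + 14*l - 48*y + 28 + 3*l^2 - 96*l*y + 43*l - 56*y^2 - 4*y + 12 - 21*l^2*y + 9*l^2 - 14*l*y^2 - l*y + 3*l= l^2*(12 - 21*y) + l*(-14*y^2 - 97*y + 60) - 56*y^2 - 52*y + 48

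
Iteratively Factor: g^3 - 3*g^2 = (g)*(g^2 - 3*g) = g^2*(g - 3)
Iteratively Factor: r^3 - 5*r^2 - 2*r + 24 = (r - 3)*(r^2 - 2*r - 8) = (r - 4)*(r - 3)*(r + 2)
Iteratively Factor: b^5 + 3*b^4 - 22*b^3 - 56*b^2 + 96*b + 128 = (b - 2)*(b^4 + 5*b^3 - 12*b^2 - 80*b - 64) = (b - 4)*(b - 2)*(b^3 + 9*b^2 + 24*b + 16) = (b - 4)*(b - 2)*(b + 1)*(b^2 + 8*b + 16) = (b - 4)*(b - 2)*(b + 1)*(b + 4)*(b + 4)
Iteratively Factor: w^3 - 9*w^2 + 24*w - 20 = (w - 2)*(w^2 - 7*w + 10) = (w - 2)^2*(w - 5)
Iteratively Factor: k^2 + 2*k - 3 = (k - 1)*(k + 3)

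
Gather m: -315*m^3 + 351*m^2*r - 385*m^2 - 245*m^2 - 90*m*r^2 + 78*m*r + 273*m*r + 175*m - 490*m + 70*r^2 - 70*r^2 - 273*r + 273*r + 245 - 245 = -315*m^3 + m^2*(351*r - 630) + m*(-90*r^2 + 351*r - 315)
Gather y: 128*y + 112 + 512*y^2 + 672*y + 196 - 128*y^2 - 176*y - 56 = 384*y^2 + 624*y + 252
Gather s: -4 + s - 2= s - 6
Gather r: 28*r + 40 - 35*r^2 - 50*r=-35*r^2 - 22*r + 40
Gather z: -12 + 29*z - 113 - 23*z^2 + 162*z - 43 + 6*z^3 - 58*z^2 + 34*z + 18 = 6*z^3 - 81*z^2 + 225*z - 150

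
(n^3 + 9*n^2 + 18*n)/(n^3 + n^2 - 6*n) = (n + 6)/(n - 2)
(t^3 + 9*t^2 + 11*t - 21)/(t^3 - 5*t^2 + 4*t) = (t^2 + 10*t + 21)/(t*(t - 4))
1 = 1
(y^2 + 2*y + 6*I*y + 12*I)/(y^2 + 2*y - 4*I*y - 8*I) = (y + 6*I)/(y - 4*I)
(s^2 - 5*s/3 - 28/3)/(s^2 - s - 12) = (s + 7/3)/(s + 3)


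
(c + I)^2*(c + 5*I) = c^3 + 7*I*c^2 - 11*c - 5*I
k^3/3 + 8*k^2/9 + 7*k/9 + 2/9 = (k/3 + 1/3)*(k + 2/3)*(k + 1)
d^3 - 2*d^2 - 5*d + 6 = (d - 3)*(d - 1)*(d + 2)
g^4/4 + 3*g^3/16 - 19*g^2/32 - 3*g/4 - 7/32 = (g/4 + 1/4)*(g - 7/4)*(g + 1/2)*(g + 1)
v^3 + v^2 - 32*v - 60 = (v - 6)*(v + 2)*(v + 5)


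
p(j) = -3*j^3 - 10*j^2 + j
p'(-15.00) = -1724.00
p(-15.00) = 7860.00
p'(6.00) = -443.00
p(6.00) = -1002.00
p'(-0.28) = 5.89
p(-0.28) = -1.00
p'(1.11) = -32.29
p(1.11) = -15.31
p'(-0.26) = 5.59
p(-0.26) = -0.88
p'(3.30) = -163.01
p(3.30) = -213.41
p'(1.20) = -35.96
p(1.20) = -18.38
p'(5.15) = -340.70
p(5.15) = -669.85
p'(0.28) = -5.31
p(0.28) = -0.57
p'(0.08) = -0.66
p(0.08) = 0.01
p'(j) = -9*j^2 - 20*j + 1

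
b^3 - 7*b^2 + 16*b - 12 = (b - 3)*(b - 2)^2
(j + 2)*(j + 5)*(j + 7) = j^3 + 14*j^2 + 59*j + 70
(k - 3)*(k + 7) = k^2 + 4*k - 21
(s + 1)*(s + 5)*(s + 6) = s^3 + 12*s^2 + 41*s + 30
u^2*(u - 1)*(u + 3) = u^4 + 2*u^3 - 3*u^2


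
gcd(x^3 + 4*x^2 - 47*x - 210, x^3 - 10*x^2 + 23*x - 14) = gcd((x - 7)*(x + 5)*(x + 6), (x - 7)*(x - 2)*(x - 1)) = x - 7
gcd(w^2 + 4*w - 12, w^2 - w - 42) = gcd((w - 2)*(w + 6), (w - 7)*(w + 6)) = w + 6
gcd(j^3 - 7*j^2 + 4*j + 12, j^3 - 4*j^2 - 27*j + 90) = j - 6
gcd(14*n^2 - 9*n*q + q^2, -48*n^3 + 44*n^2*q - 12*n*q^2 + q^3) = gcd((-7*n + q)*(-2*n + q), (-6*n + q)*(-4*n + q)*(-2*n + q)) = -2*n + q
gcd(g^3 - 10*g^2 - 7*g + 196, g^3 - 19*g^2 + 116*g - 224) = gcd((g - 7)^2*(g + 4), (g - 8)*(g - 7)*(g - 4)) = g - 7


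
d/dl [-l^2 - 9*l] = -2*l - 9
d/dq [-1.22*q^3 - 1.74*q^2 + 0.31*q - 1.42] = -3.66*q^2 - 3.48*q + 0.31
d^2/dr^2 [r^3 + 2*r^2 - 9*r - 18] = 6*r + 4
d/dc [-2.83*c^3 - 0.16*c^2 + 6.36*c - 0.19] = -8.49*c^2 - 0.32*c + 6.36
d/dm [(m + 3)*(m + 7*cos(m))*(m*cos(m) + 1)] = -(m + 3)*(m + 7*cos(m))*(m*sin(m) - cos(m)) - (m + 3)*(m*cos(m) + 1)*(7*sin(m) - 1) + (m + 7*cos(m))*(m*cos(m) + 1)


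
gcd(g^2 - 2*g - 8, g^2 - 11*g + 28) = g - 4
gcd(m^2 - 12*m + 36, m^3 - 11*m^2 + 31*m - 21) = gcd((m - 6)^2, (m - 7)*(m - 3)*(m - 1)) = 1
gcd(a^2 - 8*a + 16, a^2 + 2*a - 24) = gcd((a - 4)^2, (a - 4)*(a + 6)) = a - 4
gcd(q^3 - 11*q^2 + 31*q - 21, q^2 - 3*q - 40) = 1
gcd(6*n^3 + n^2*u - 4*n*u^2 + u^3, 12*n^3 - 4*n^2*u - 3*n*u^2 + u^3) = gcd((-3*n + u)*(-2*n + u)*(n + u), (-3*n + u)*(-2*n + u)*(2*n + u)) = 6*n^2 - 5*n*u + u^2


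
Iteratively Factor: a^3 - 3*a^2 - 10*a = (a)*(a^2 - 3*a - 10) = a*(a - 5)*(a + 2)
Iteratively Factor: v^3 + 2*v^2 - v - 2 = (v + 2)*(v^2 - 1) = (v - 1)*(v + 2)*(v + 1)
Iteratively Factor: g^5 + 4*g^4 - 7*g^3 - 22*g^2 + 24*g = (g - 1)*(g^4 + 5*g^3 - 2*g^2 - 24*g) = (g - 1)*(g + 3)*(g^3 + 2*g^2 - 8*g) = g*(g - 1)*(g + 3)*(g^2 + 2*g - 8) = g*(g - 1)*(g + 3)*(g + 4)*(g - 2)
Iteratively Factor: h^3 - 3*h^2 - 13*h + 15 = (h + 3)*(h^2 - 6*h + 5) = (h - 1)*(h + 3)*(h - 5)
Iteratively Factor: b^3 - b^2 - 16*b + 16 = (b - 4)*(b^2 + 3*b - 4) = (b - 4)*(b - 1)*(b + 4)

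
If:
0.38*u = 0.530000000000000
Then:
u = 1.39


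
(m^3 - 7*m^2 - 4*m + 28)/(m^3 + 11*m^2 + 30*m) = (m^3 - 7*m^2 - 4*m + 28)/(m*(m^2 + 11*m + 30))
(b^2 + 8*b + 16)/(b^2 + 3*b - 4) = (b + 4)/(b - 1)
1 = 1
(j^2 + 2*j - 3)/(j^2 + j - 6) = (j - 1)/(j - 2)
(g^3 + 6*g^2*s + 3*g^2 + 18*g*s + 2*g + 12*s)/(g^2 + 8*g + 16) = (g^3 + 6*g^2*s + 3*g^2 + 18*g*s + 2*g + 12*s)/(g^2 + 8*g + 16)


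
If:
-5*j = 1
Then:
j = -1/5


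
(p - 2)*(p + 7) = p^2 + 5*p - 14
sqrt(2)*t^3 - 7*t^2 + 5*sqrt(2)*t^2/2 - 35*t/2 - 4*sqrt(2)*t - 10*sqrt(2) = (t + 5/2)*(t - 4*sqrt(2))*(sqrt(2)*t + 1)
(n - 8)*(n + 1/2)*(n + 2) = n^3 - 11*n^2/2 - 19*n - 8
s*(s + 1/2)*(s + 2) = s^3 + 5*s^2/2 + s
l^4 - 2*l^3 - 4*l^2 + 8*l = l*(l - 2)^2*(l + 2)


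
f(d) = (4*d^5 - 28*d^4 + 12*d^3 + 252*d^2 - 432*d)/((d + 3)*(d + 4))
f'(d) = (20*d^4 - 112*d^3 + 36*d^2 + 504*d - 432)/((d + 3)*(d + 4)) - (4*d^5 - 28*d^4 + 12*d^3 + 252*d^2 - 432*d)/((d + 3)*(d + 4)^2) - (4*d^5 - 28*d^4 + 12*d^3 + 252*d^2 - 432*d)/((d + 3)^2*(d + 4)) = 4*(3*d^4 - 4*d^3 - 87*d^2 + 264*d - 144)/(d^2 + 8*d + 16)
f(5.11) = 11.09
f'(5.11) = 21.45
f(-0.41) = 23.43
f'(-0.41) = -82.71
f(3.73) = -0.28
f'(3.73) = 0.23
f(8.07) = 279.79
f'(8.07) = 190.61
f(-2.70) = 1808.44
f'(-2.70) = -2965.36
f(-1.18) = 151.49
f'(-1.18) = -283.82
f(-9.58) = -14758.84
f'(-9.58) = 2328.84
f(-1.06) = 120.29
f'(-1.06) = -237.42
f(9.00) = 498.46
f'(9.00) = 282.89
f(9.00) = 498.46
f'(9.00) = 282.89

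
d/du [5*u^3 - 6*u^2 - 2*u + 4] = 15*u^2 - 12*u - 2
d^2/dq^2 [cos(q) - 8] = -cos(q)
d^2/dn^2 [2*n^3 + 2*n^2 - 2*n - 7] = 12*n + 4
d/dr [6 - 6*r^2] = -12*r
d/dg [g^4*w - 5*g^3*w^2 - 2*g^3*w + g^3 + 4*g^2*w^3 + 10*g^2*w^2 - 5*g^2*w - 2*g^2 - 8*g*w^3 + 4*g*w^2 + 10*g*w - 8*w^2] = 4*g^3*w - 15*g^2*w^2 - 6*g^2*w + 3*g^2 + 8*g*w^3 + 20*g*w^2 - 10*g*w - 4*g - 8*w^3 + 4*w^2 + 10*w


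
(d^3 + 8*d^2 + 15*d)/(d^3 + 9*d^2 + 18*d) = (d + 5)/(d + 6)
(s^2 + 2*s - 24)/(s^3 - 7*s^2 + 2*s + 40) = (s + 6)/(s^2 - 3*s - 10)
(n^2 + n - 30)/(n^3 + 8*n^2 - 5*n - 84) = (n^2 + n - 30)/(n^3 + 8*n^2 - 5*n - 84)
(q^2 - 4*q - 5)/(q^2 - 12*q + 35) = (q + 1)/(q - 7)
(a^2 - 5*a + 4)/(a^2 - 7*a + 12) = (a - 1)/(a - 3)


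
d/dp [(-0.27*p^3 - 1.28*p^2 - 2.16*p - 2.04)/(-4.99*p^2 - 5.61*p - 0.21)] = (1.3473*p^4 + 3.0294*p^3 - 3.4275*p^2 - 19.8216*p - 10.9908)/(24.9001*p^4 + 55.9878*p^3 + 33.5679*p^2 + 2.3562*p + 0.0441)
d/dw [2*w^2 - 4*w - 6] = 4*w - 4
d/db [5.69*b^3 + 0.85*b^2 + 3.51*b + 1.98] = 17.07*b^2 + 1.7*b + 3.51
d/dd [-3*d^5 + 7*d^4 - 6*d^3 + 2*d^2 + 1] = d*(-15*d^3 + 28*d^2 - 18*d + 4)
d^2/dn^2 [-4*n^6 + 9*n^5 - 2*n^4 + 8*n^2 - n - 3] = -120*n^4 + 180*n^3 - 24*n^2 + 16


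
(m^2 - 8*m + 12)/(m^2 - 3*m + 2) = (m - 6)/(m - 1)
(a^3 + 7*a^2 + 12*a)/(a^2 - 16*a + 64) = a*(a^2 + 7*a + 12)/(a^2 - 16*a + 64)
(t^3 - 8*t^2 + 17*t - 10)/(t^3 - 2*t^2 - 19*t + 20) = (t - 2)/(t + 4)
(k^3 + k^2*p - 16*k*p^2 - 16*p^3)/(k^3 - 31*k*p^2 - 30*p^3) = (-k^2 + 16*p^2)/(-k^2 + k*p + 30*p^2)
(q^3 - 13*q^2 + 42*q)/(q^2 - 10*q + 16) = q*(q^2 - 13*q + 42)/(q^2 - 10*q + 16)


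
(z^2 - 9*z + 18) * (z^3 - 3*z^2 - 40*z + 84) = z^5 - 12*z^4 + 5*z^3 + 390*z^2 - 1476*z + 1512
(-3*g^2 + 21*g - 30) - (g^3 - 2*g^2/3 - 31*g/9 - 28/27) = -g^3 - 7*g^2/3 + 220*g/9 - 782/27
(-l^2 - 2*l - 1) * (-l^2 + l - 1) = l^4 + l^3 + l + 1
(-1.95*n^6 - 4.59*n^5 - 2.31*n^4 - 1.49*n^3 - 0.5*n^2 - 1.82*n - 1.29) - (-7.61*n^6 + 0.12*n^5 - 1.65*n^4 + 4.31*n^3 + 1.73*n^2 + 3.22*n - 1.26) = 5.66*n^6 - 4.71*n^5 - 0.66*n^4 - 5.8*n^3 - 2.23*n^2 - 5.04*n - 0.03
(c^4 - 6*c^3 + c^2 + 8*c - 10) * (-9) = -9*c^4 + 54*c^3 - 9*c^2 - 72*c + 90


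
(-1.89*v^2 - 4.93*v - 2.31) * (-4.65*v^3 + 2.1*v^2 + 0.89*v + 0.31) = 8.7885*v^5 + 18.9555*v^4 - 1.2936*v^3 - 9.8246*v^2 - 3.5842*v - 0.7161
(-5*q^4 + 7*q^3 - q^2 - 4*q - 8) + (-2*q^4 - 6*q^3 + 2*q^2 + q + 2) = -7*q^4 + q^3 + q^2 - 3*q - 6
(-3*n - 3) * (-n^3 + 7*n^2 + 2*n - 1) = 3*n^4 - 18*n^3 - 27*n^2 - 3*n + 3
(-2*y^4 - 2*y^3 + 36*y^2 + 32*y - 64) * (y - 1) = -2*y^5 + 38*y^3 - 4*y^2 - 96*y + 64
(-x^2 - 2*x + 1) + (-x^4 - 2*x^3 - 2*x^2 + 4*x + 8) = -x^4 - 2*x^3 - 3*x^2 + 2*x + 9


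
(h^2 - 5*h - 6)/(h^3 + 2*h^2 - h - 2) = (h - 6)/(h^2 + h - 2)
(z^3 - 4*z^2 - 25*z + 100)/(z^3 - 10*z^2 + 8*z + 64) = (z^2 - 25)/(z^2 - 6*z - 16)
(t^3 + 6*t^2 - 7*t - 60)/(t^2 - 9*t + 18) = (t^2 + 9*t + 20)/(t - 6)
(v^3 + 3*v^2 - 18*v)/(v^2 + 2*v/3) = 3*(v^2 + 3*v - 18)/(3*v + 2)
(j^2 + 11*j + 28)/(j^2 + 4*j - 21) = (j + 4)/(j - 3)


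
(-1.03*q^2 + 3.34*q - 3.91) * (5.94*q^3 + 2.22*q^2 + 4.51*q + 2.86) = -6.1182*q^5 + 17.553*q^4 - 20.4559*q^3 + 3.4374*q^2 - 8.0817*q - 11.1826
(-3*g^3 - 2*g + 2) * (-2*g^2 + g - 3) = 6*g^5 - 3*g^4 + 13*g^3 - 6*g^2 + 8*g - 6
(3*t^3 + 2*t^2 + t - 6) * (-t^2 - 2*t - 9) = -3*t^5 - 8*t^4 - 32*t^3 - 14*t^2 + 3*t + 54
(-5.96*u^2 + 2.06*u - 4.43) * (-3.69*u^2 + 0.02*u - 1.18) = 21.9924*u^4 - 7.7206*u^3 + 23.4207*u^2 - 2.5194*u + 5.2274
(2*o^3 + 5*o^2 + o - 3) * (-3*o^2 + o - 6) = -6*o^5 - 13*o^4 - 10*o^3 - 20*o^2 - 9*o + 18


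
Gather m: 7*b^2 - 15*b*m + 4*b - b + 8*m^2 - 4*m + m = 7*b^2 + 3*b + 8*m^2 + m*(-15*b - 3)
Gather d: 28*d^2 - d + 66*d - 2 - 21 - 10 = 28*d^2 + 65*d - 33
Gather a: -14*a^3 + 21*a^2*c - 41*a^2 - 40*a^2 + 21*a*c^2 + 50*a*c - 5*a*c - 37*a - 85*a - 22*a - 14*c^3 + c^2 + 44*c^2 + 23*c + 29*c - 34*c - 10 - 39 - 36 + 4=-14*a^3 + a^2*(21*c - 81) + a*(21*c^2 + 45*c - 144) - 14*c^3 + 45*c^2 + 18*c - 81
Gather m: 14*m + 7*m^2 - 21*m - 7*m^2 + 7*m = 0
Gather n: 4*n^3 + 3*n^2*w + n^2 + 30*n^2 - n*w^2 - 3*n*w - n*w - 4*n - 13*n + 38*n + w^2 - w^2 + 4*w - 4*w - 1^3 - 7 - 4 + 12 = 4*n^3 + n^2*(3*w + 31) + n*(-w^2 - 4*w + 21)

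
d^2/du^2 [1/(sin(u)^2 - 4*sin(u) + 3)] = 2*(-2*sin(u)^3 + 4*sin(u)^2 + 5*sin(u) - 13)/((sin(u) - 3)^3*(sin(u) - 1)^2)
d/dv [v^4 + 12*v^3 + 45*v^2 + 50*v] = 4*v^3 + 36*v^2 + 90*v + 50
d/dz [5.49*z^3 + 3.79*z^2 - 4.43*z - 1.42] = 16.47*z^2 + 7.58*z - 4.43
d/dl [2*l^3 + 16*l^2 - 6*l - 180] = 6*l^2 + 32*l - 6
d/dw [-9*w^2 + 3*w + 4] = 3 - 18*w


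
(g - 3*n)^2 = g^2 - 6*g*n + 9*n^2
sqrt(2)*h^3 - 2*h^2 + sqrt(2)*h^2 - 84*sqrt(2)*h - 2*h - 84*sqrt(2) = (h - 7*sqrt(2))*(h + 6*sqrt(2))*(sqrt(2)*h + sqrt(2))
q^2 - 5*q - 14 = (q - 7)*(q + 2)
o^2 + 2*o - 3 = (o - 1)*(o + 3)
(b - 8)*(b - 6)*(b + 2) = b^3 - 12*b^2 + 20*b + 96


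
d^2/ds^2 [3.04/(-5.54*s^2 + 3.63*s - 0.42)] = (186.604928*s^2 - 122.270016*s - 3.04*(11.08*s - 3.63)*(22.16*s - 7.26) + 14.146944)/(5.54*s^2 - 3.63*s + 0.42)^3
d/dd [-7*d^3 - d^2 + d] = -21*d^2 - 2*d + 1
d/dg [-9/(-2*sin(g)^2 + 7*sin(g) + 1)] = 9*(7 - 4*sin(g))*cos(g)/(7*sin(g) + cos(2*g))^2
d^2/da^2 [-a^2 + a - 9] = -2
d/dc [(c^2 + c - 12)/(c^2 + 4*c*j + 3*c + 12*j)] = ((2*c + 1)*(c^2 + 4*c*j + 3*c + 12*j) - (2*c + 4*j + 3)*(c^2 + c - 12))/(c^2 + 4*c*j + 3*c + 12*j)^2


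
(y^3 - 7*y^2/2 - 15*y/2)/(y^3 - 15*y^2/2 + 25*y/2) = (2*y + 3)/(2*y - 5)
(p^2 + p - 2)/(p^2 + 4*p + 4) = (p - 1)/(p + 2)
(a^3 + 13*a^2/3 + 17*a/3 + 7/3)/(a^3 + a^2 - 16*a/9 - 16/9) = 3*(3*a^2 + 10*a + 7)/(9*a^2 - 16)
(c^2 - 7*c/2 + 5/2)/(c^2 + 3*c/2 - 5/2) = (2*c - 5)/(2*c + 5)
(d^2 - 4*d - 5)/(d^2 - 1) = (d - 5)/(d - 1)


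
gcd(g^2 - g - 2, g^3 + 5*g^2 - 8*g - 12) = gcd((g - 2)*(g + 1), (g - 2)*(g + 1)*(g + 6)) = g^2 - g - 2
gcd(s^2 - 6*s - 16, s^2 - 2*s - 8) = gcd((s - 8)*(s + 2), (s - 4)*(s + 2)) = s + 2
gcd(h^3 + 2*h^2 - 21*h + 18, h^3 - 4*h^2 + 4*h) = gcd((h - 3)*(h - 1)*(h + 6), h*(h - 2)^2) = 1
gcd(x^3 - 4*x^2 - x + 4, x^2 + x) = x + 1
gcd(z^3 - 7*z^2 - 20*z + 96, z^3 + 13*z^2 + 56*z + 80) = z + 4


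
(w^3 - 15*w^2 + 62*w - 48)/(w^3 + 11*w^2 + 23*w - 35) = (w^2 - 14*w + 48)/(w^2 + 12*w + 35)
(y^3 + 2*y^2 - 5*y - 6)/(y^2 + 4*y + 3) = y - 2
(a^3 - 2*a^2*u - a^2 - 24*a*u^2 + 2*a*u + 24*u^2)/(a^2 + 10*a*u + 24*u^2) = (a^2 - 6*a*u - a + 6*u)/(a + 6*u)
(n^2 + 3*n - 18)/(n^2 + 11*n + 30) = (n - 3)/(n + 5)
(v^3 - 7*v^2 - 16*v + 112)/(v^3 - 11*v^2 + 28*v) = (v + 4)/v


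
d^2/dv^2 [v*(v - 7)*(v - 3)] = 6*v - 20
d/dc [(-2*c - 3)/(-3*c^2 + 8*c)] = 6*(-c^2 - 3*c + 4)/(c^2*(9*c^2 - 48*c + 64))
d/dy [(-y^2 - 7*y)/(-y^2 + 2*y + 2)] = (-9*y^2 - 4*y - 14)/(y^4 - 4*y^3 + 8*y + 4)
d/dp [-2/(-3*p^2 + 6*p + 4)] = 12*(1 - p)/(-3*p^2 + 6*p + 4)^2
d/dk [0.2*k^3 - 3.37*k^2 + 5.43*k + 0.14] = 0.6*k^2 - 6.74*k + 5.43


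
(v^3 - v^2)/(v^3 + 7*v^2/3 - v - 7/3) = 3*v^2/(3*v^2 + 10*v + 7)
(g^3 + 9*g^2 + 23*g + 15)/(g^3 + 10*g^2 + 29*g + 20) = (g + 3)/(g + 4)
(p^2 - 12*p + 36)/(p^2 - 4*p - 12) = (p - 6)/(p + 2)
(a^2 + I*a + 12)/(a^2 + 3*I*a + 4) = (a - 3*I)/(a - I)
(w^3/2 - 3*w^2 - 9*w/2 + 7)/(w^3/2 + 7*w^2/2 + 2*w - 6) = (w - 7)/(w + 6)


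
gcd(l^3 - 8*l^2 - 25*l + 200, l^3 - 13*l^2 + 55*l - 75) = l - 5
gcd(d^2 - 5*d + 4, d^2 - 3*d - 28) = 1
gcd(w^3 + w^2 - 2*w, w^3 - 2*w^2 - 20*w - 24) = w + 2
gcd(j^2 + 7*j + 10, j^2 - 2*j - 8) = j + 2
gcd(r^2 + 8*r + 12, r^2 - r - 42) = r + 6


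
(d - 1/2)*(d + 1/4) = d^2 - d/4 - 1/8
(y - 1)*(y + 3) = y^2 + 2*y - 3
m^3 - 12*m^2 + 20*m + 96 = (m - 8)*(m - 6)*(m + 2)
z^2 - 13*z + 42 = (z - 7)*(z - 6)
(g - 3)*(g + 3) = g^2 - 9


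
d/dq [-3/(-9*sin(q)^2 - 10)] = -108*sin(2*q)/(9*cos(2*q) - 29)^2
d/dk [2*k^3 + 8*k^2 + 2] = 2*k*(3*k + 8)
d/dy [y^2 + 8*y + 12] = 2*y + 8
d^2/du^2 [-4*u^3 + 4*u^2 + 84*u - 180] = 8 - 24*u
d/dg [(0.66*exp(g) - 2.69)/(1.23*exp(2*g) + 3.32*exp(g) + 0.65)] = (-0.8118*exp(2*g) + 6.6174*exp(g) + 9.3598)*exp(g)/(1.5129*exp(4*g) + 8.1672*exp(3*g) + 12.6214*exp(2*g) + 4.316*exp(g) + 0.4225)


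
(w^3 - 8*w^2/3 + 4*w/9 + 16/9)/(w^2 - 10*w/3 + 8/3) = w + 2/3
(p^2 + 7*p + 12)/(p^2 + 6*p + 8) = (p + 3)/(p + 2)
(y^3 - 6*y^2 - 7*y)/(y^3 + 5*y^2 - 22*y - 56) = y*(y^2 - 6*y - 7)/(y^3 + 5*y^2 - 22*y - 56)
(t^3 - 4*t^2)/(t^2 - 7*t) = t*(t - 4)/(t - 7)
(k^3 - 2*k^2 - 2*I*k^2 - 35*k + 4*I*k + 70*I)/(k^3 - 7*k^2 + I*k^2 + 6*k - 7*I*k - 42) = (k + 5)/(k + 3*I)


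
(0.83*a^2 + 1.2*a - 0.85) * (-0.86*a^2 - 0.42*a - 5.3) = -0.7138*a^4 - 1.3806*a^3 - 4.172*a^2 - 6.003*a + 4.505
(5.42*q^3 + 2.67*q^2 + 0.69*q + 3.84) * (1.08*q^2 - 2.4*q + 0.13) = 5.8536*q^5 - 10.1244*q^4 - 4.9582*q^3 + 2.8383*q^2 - 9.1263*q + 0.4992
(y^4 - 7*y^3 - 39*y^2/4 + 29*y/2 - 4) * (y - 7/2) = y^5 - 21*y^4/2 + 59*y^3/4 + 389*y^2/8 - 219*y/4 + 14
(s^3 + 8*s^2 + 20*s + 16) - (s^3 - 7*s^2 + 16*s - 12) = 15*s^2 + 4*s + 28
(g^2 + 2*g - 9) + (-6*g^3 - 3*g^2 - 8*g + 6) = -6*g^3 - 2*g^2 - 6*g - 3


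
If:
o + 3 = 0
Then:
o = -3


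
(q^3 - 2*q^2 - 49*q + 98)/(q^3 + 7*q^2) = 1 - 9/q + 14/q^2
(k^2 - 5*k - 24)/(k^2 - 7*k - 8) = (k + 3)/(k + 1)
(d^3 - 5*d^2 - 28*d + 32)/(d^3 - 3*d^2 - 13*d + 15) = (d^2 - 4*d - 32)/(d^2 - 2*d - 15)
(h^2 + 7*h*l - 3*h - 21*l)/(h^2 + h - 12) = (h + 7*l)/(h + 4)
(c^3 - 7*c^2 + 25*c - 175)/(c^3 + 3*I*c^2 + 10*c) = (c^2 - c*(7 + 5*I) + 35*I)/(c*(c - 2*I))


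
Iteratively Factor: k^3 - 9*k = (k + 3)*(k^2 - 3*k) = k*(k + 3)*(k - 3)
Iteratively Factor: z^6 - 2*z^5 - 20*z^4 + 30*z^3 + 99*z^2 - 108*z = (z + 3)*(z^5 - 5*z^4 - 5*z^3 + 45*z^2 - 36*z) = (z - 4)*(z + 3)*(z^4 - z^3 - 9*z^2 + 9*z) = (z - 4)*(z + 3)^2*(z^3 - 4*z^2 + 3*z) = z*(z - 4)*(z + 3)^2*(z^2 - 4*z + 3) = z*(z - 4)*(z - 1)*(z + 3)^2*(z - 3)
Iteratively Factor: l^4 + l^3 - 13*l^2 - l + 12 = (l + 4)*(l^3 - 3*l^2 - l + 3) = (l - 1)*(l + 4)*(l^2 - 2*l - 3) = (l - 1)*(l + 1)*(l + 4)*(l - 3)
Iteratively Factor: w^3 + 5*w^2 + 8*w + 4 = (w + 1)*(w^2 + 4*w + 4) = (w + 1)*(w + 2)*(w + 2)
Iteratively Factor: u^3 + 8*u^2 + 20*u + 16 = (u + 2)*(u^2 + 6*u + 8) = (u + 2)^2*(u + 4)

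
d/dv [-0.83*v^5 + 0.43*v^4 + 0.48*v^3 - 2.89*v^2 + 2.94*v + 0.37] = -4.15*v^4 + 1.72*v^3 + 1.44*v^2 - 5.78*v + 2.94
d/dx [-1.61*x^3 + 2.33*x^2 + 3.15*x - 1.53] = -4.83*x^2 + 4.66*x + 3.15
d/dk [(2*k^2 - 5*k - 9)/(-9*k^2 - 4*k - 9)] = (-53*k^2 - 198*k + 9)/(81*k^4 + 72*k^3 + 178*k^2 + 72*k + 81)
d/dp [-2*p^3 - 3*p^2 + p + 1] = -6*p^2 - 6*p + 1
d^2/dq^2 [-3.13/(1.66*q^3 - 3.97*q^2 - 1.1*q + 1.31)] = ((31.1748*q - 24.8522)*(1.66*q^3 - 3.97*q^2 - 1.1*q + 1.31) - 3.13*(-9.96*q^2 + 15.88*q + 2.2)*(-4.98*q^2 + 7.94*q + 1.1))/(1.66*q^3 - 3.97*q^2 - 1.1*q + 1.31)^3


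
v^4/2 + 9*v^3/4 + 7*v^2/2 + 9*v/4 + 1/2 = (v/2 + 1/2)*(v + 1/2)*(v + 1)*(v + 2)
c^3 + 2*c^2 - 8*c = c*(c - 2)*(c + 4)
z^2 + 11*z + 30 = (z + 5)*(z + 6)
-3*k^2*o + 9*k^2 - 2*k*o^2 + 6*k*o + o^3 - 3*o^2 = (-3*k + o)*(k + o)*(o - 3)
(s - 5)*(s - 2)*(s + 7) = s^3 - 39*s + 70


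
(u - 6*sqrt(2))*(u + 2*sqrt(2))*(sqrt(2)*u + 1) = sqrt(2)*u^3 - 7*u^2 - 28*sqrt(2)*u - 24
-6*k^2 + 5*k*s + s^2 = (-k + s)*(6*k + s)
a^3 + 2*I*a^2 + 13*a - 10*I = (a - 2*I)*(a - I)*(a + 5*I)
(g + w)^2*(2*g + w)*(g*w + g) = 2*g^4*w + 2*g^4 + 5*g^3*w^2 + 5*g^3*w + 4*g^2*w^3 + 4*g^2*w^2 + g*w^4 + g*w^3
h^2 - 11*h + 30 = (h - 6)*(h - 5)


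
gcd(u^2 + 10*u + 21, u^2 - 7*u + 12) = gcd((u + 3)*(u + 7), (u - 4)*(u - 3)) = 1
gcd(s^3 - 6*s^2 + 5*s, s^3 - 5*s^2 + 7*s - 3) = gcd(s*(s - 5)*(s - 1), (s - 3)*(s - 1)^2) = s - 1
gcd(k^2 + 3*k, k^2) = k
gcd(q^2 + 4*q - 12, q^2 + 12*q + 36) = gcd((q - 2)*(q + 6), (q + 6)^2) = q + 6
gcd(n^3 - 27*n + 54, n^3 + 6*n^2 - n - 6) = n + 6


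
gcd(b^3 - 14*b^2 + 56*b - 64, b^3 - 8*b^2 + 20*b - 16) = b^2 - 6*b + 8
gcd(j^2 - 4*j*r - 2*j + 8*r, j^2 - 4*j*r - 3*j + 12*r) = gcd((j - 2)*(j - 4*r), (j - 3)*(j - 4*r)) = -j + 4*r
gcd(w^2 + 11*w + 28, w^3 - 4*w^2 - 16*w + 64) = w + 4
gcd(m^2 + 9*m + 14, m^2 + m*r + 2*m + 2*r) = m + 2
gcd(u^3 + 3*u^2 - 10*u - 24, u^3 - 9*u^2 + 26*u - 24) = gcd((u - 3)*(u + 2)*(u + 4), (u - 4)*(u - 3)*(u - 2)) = u - 3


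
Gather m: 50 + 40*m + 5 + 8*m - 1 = 48*m + 54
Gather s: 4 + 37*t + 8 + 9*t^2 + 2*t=9*t^2 + 39*t + 12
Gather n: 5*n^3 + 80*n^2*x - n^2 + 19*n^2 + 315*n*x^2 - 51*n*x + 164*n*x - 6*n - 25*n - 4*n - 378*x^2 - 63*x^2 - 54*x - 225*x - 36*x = 5*n^3 + n^2*(80*x + 18) + n*(315*x^2 + 113*x - 35) - 441*x^2 - 315*x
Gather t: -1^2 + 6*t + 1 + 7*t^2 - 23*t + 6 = 7*t^2 - 17*t + 6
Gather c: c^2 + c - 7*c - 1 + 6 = c^2 - 6*c + 5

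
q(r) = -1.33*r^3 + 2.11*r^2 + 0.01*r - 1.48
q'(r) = -3.99*r^2 + 4.22*r + 0.01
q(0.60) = -1.00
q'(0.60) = 1.11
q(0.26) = -1.36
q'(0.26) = 0.84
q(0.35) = -1.28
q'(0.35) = 1.00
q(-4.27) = 140.50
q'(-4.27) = -90.76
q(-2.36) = 27.73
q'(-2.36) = -32.17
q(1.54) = -1.32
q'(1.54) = -2.95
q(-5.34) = 261.16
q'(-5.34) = -136.30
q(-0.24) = -1.34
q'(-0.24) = -1.23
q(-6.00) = 361.70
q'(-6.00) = -168.95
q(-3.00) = 53.39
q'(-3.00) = -48.56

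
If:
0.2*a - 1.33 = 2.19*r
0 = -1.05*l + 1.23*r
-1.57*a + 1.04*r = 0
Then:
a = -0.43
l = -0.76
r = -0.65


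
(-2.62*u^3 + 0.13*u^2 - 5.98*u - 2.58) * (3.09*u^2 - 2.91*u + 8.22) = -8.0958*u^5 + 8.0259*u^4 - 40.3929*u^3 + 10.4982*u^2 - 41.6478*u - 21.2076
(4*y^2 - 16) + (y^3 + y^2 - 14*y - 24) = y^3 + 5*y^2 - 14*y - 40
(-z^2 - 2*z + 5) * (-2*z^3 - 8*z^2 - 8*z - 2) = 2*z^5 + 12*z^4 + 14*z^3 - 22*z^2 - 36*z - 10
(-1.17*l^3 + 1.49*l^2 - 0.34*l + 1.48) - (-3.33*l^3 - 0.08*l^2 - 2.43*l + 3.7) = 2.16*l^3 + 1.57*l^2 + 2.09*l - 2.22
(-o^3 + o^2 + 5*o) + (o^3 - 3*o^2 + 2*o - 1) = -2*o^2 + 7*o - 1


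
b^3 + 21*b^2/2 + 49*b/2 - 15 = (b - 1/2)*(b + 5)*(b + 6)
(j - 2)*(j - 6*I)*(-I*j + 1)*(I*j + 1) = j^4 - 2*j^3 - 6*I*j^3 + j^2 + 12*I*j^2 - 2*j - 6*I*j + 12*I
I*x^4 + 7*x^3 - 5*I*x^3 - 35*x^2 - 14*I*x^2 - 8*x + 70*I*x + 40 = (x - 5)*(x - 4*I)*(x - 2*I)*(I*x + 1)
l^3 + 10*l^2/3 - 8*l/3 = l*(l - 2/3)*(l + 4)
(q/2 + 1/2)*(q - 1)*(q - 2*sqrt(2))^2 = q^4/2 - 2*sqrt(2)*q^3 + 7*q^2/2 + 2*sqrt(2)*q - 4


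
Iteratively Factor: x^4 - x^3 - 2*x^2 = (x - 2)*(x^3 + x^2) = x*(x - 2)*(x^2 + x) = x^2*(x - 2)*(x + 1)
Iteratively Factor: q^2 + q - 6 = (q + 3)*(q - 2)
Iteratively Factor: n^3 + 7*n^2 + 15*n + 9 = (n + 1)*(n^2 + 6*n + 9) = (n + 1)*(n + 3)*(n + 3)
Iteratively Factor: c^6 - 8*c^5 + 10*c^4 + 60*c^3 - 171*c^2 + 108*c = (c - 3)*(c^5 - 5*c^4 - 5*c^3 + 45*c^2 - 36*c) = (c - 3)^2*(c^4 - 2*c^3 - 11*c^2 + 12*c) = (c - 3)^2*(c + 3)*(c^3 - 5*c^2 + 4*c) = (c - 3)^2*(c - 1)*(c + 3)*(c^2 - 4*c) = c*(c - 3)^2*(c - 1)*(c + 3)*(c - 4)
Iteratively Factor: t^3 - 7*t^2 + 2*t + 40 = (t + 2)*(t^2 - 9*t + 20) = (t - 4)*(t + 2)*(t - 5)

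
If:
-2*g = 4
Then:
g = -2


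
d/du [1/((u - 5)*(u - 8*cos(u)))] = ((5 - u)*(u - 8*cos(u)) - (u - 5)^2*(8*sin(u) + 1))/((u - 5)^3*(u - 8*cos(u))^2)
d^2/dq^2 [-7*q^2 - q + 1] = -14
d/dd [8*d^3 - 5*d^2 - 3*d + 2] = 24*d^2 - 10*d - 3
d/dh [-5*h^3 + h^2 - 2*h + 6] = -15*h^2 + 2*h - 2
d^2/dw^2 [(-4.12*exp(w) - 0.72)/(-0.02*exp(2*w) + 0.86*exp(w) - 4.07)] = (0.001648*exp(4*w) + 0.072016*exp(3*w) - 2.04936*exp(2*w) + 14.718904*exp(w) + 70.767532)*exp(w)/(8.0e-6*exp(6*w) - 0.001032*exp(5*w) + 0.04926*exp(4*w) - 1.05608*exp(3*w) + 10.02441*exp(2*w) - 42.737442*exp(w) + 67.419143)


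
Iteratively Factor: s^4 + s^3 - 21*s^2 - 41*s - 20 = (s + 1)*(s^3 - 21*s - 20) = (s - 5)*(s + 1)*(s^2 + 5*s + 4) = (s - 5)*(s + 1)^2*(s + 4)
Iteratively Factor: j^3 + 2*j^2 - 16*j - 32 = (j + 2)*(j^2 - 16) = (j + 2)*(j + 4)*(j - 4)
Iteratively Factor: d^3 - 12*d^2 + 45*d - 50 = (d - 5)*(d^2 - 7*d + 10) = (d - 5)*(d - 2)*(d - 5)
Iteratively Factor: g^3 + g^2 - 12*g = (g - 3)*(g^2 + 4*g) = g*(g - 3)*(g + 4)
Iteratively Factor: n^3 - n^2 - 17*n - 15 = (n + 1)*(n^2 - 2*n - 15) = (n + 1)*(n + 3)*(n - 5)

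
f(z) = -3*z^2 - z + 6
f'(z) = -6*z - 1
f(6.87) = -142.46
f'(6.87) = -42.22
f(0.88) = 2.80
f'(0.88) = -6.28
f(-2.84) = -15.36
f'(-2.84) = 16.04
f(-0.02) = 6.02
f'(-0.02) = -0.88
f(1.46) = -1.85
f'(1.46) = -9.76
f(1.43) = -1.56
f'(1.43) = -9.58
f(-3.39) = -25.09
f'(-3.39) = 19.34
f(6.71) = -135.78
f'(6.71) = -41.26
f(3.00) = -24.00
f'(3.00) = -19.00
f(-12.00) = -414.00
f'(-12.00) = 71.00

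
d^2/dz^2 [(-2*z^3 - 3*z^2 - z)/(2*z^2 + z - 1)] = -8/(8*z^3 - 12*z^2 + 6*z - 1)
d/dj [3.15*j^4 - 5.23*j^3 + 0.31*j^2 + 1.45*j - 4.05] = 12.6*j^3 - 15.69*j^2 + 0.62*j + 1.45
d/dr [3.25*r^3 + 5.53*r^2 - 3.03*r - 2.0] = 9.75*r^2 + 11.06*r - 3.03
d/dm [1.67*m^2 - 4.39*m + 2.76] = 3.34*m - 4.39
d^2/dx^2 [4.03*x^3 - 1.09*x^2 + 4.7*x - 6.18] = 24.18*x - 2.18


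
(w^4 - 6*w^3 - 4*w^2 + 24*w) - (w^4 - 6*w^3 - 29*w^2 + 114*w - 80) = 25*w^2 - 90*w + 80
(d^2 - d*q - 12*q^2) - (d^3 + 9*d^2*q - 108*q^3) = -d^3 - 9*d^2*q + d^2 - d*q + 108*q^3 - 12*q^2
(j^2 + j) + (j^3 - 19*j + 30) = j^3 + j^2 - 18*j + 30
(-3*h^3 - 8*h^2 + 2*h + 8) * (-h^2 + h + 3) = 3*h^5 + 5*h^4 - 19*h^3 - 30*h^2 + 14*h + 24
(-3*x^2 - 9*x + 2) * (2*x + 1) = -6*x^3 - 21*x^2 - 5*x + 2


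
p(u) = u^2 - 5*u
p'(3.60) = 2.20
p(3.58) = -5.08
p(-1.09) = 6.64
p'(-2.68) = -10.36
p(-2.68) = 20.58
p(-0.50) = 2.75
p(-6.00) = 66.00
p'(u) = 2*u - 5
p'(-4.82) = -14.64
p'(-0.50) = -6.00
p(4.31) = -2.97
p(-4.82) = 47.33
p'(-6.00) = -17.00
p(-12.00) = 204.00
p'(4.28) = 3.56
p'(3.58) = 2.16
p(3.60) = -5.04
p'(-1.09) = -7.18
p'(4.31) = 3.62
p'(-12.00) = -29.00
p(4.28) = -3.08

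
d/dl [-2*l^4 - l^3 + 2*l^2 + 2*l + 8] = -8*l^3 - 3*l^2 + 4*l + 2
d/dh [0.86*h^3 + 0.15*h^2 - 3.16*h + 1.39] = 2.58*h^2 + 0.3*h - 3.16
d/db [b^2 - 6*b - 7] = 2*b - 6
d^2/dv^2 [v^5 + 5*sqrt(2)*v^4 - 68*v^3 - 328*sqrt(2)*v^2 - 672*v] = 20*v^3 + 60*sqrt(2)*v^2 - 408*v - 656*sqrt(2)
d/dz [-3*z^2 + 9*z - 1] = 9 - 6*z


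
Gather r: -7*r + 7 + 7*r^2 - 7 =7*r^2 - 7*r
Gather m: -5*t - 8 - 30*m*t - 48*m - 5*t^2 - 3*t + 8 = m*(-30*t - 48) - 5*t^2 - 8*t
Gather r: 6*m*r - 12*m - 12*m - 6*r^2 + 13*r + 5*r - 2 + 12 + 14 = -24*m - 6*r^2 + r*(6*m + 18) + 24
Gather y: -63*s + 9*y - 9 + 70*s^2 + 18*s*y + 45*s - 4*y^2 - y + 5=70*s^2 - 18*s - 4*y^2 + y*(18*s + 8) - 4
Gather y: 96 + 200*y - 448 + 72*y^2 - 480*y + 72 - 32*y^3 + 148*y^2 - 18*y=-32*y^3 + 220*y^2 - 298*y - 280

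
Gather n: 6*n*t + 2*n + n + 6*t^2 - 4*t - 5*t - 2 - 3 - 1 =n*(6*t + 3) + 6*t^2 - 9*t - 6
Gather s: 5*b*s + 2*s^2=5*b*s + 2*s^2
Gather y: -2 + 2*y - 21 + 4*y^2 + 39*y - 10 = 4*y^2 + 41*y - 33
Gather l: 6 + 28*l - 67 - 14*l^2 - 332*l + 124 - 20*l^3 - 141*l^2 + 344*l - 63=-20*l^3 - 155*l^2 + 40*l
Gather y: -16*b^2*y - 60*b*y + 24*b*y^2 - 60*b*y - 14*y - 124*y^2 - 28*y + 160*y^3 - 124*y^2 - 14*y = 160*y^3 + y^2*(24*b - 248) + y*(-16*b^2 - 120*b - 56)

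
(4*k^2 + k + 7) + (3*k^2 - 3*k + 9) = 7*k^2 - 2*k + 16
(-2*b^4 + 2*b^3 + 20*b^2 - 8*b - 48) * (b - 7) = -2*b^5 + 16*b^4 + 6*b^3 - 148*b^2 + 8*b + 336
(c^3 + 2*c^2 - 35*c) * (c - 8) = c^4 - 6*c^3 - 51*c^2 + 280*c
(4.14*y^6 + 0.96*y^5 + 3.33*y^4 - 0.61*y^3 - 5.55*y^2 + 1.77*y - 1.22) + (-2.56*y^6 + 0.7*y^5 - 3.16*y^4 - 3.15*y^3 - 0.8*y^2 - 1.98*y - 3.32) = 1.58*y^6 + 1.66*y^5 + 0.17*y^4 - 3.76*y^3 - 6.35*y^2 - 0.21*y - 4.54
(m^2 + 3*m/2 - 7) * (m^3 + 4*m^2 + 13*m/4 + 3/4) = m^5 + 11*m^4/2 + 9*m^3/4 - 179*m^2/8 - 173*m/8 - 21/4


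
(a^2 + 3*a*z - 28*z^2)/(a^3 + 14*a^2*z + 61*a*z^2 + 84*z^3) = (a - 4*z)/(a^2 + 7*a*z + 12*z^2)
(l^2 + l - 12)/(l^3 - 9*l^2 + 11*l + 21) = (l + 4)/(l^2 - 6*l - 7)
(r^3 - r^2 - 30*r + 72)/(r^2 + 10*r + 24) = (r^2 - 7*r + 12)/(r + 4)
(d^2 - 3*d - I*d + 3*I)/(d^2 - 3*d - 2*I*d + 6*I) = (d - I)/(d - 2*I)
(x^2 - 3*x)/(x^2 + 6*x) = (x - 3)/(x + 6)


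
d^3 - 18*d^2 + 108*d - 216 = (d - 6)^3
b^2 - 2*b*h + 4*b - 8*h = (b + 4)*(b - 2*h)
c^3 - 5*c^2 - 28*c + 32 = (c - 8)*(c - 1)*(c + 4)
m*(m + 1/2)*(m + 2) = m^3 + 5*m^2/2 + m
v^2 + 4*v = v*(v + 4)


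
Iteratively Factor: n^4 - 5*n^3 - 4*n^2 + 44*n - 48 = (n + 3)*(n^3 - 8*n^2 + 20*n - 16) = (n - 2)*(n + 3)*(n^2 - 6*n + 8) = (n - 2)^2*(n + 3)*(n - 4)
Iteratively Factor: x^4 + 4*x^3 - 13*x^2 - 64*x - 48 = (x - 4)*(x^3 + 8*x^2 + 19*x + 12) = (x - 4)*(x + 4)*(x^2 + 4*x + 3) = (x - 4)*(x + 3)*(x + 4)*(x + 1)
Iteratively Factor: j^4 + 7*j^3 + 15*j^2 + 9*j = (j)*(j^3 + 7*j^2 + 15*j + 9) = j*(j + 3)*(j^2 + 4*j + 3) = j*(j + 3)^2*(j + 1)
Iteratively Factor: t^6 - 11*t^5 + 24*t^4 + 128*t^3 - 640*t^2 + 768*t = (t - 3)*(t^5 - 8*t^4 + 128*t^2 - 256*t) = (t - 4)*(t - 3)*(t^4 - 4*t^3 - 16*t^2 + 64*t) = t*(t - 4)*(t - 3)*(t^3 - 4*t^2 - 16*t + 64) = t*(t - 4)^2*(t - 3)*(t^2 - 16) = t*(t - 4)^2*(t - 3)*(t + 4)*(t - 4)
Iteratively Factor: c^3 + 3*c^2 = (c)*(c^2 + 3*c) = c^2*(c + 3)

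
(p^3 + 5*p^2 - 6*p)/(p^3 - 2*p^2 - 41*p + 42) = p/(p - 7)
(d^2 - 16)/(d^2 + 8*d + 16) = (d - 4)/(d + 4)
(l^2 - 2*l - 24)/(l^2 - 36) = (l + 4)/(l + 6)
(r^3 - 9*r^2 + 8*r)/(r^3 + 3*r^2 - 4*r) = (r - 8)/(r + 4)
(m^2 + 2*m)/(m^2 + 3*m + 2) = m/(m + 1)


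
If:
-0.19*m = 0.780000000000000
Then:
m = -4.11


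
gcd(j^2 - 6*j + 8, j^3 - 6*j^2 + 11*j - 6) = j - 2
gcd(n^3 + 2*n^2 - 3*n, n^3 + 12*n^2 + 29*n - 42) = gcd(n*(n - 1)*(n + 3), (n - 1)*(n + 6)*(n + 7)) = n - 1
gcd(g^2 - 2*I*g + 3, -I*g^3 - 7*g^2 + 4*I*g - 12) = g + I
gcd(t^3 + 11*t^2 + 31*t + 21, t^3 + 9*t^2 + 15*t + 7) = t^2 + 8*t + 7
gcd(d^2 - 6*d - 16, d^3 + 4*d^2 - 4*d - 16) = d + 2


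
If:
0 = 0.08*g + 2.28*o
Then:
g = -28.5*o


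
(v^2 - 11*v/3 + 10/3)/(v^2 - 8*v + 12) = (v - 5/3)/(v - 6)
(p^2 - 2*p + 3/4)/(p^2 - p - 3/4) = (2*p - 1)/(2*p + 1)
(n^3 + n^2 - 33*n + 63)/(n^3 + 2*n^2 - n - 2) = (n^3 + n^2 - 33*n + 63)/(n^3 + 2*n^2 - n - 2)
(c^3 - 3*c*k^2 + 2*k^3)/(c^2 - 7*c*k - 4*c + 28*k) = (c^3 - 3*c*k^2 + 2*k^3)/(c^2 - 7*c*k - 4*c + 28*k)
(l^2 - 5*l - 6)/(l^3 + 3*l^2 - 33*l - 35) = (l - 6)/(l^2 + 2*l - 35)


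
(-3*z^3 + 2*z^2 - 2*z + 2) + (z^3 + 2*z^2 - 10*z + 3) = -2*z^3 + 4*z^2 - 12*z + 5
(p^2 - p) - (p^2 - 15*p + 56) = 14*p - 56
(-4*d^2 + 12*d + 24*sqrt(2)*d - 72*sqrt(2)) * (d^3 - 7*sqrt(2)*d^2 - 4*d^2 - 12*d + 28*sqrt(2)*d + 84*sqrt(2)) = -4*d^5 + 28*d^4 + 52*sqrt(2)*d^4 - 364*sqrt(2)*d^3 - 336*d^3 + 2208*d^2 + 1872*sqrt(2)*d - 12096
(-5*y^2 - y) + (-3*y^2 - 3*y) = -8*y^2 - 4*y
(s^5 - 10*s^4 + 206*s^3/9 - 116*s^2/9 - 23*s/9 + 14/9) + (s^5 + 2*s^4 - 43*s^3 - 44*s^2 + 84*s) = 2*s^5 - 8*s^4 - 181*s^3/9 - 512*s^2/9 + 733*s/9 + 14/9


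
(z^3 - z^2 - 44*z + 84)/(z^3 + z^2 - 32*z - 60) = (z^2 + 5*z - 14)/(z^2 + 7*z + 10)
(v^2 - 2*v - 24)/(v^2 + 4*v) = (v - 6)/v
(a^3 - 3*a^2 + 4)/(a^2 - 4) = (a^2 - a - 2)/(a + 2)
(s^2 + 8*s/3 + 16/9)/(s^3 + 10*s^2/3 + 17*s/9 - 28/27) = 3*(3*s + 4)/(9*s^2 + 18*s - 7)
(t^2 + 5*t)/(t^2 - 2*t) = (t + 5)/(t - 2)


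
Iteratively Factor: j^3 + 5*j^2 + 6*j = (j + 3)*(j^2 + 2*j) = (j + 2)*(j + 3)*(j)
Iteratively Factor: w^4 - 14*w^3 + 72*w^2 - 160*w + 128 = (w - 2)*(w^3 - 12*w^2 + 48*w - 64) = (w - 4)*(w - 2)*(w^2 - 8*w + 16) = (w - 4)^2*(w - 2)*(w - 4)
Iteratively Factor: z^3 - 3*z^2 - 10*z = (z - 5)*(z^2 + 2*z) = (z - 5)*(z + 2)*(z)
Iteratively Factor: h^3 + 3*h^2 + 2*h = (h + 1)*(h^2 + 2*h) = (h + 1)*(h + 2)*(h)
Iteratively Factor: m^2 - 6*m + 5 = (m - 5)*(m - 1)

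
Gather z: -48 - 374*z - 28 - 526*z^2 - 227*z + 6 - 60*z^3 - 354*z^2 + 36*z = -60*z^3 - 880*z^2 - 565*z - 70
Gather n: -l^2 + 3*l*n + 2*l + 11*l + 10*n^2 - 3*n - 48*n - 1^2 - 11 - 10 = -l^2 + 13*l + 10*n^2 + n*(3*l - 51) - 22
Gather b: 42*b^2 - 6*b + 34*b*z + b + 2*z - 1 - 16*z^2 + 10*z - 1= 42*b^2 + b*(34*z - 5) - 16*z^2 + 12*z - 2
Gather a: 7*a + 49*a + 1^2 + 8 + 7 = 56*a + 16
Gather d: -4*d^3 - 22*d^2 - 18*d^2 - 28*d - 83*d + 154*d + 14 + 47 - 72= -4*d^3 - 40*d^2 + 43*d - 11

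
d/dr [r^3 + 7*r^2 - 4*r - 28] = 3*r^2 + 14*r - 4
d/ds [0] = 0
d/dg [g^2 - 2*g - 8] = 2*g - 2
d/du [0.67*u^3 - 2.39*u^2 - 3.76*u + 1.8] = 2.01*u^2 - 4.78*u - 3.76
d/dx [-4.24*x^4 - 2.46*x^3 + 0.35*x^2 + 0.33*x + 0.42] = -16.96*x^3 - 7.38*x^2 + 0.7*x + 0.33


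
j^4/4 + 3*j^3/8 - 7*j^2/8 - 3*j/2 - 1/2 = (j/4 + 1/4)*(j - 2)*(j + 1/2)*(j + 2)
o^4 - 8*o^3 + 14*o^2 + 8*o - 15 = (o - 5)*(o - 3)*(o - 1)*(o + 1)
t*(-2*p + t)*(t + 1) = -2*p*t^2 - 2*p*t + t^3 + t^2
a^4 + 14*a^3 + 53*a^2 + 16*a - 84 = (a - 1)*(a + 2)*(a + 6)*(a + 7)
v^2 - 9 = (v - 3)*(v + 3)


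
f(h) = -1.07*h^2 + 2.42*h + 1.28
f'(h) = 2.42 - 2.14*h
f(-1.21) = -3.21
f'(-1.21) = 5.01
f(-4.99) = -37.44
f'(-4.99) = 13.10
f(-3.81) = -23.47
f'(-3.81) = 10.57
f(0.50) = 2.22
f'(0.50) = 1.35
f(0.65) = 2.40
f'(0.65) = 1.03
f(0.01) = 1.30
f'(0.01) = 2.40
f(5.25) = -15.51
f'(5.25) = -8.82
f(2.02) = 1.80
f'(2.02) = -1.90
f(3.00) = -1.09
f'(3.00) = -4.00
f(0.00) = 1.28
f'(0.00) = 2.42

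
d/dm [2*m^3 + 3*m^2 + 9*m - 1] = 6*m^2 + 6*m + 9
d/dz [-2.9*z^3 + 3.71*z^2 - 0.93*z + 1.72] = -8.7*z^2 + 7.42*z - 0.93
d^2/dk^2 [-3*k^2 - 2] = -6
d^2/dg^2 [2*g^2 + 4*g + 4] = 4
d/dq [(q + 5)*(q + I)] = 2*q + 5 + I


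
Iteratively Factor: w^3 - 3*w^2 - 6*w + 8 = (w - 1)*(w^2 - 2*w - 8) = (w - 4)*(w - 1)*(w + 2)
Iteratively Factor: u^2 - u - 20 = (u + 4)*(u - 5)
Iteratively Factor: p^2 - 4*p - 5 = (p - 5)*(p + 1)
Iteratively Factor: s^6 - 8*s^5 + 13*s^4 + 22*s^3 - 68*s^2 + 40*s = (s - 2)*(s^5 - 6*s^4 + s^3 + 24*s^2 - 20*s) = s*(s - 2)*(s^4 - 6*s^3 + s^2 + 24*s - 20) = s*(s - 2)^2*(s^3 - 4*s^2 - 7*s + 10) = s*(s - 5)*(s - 2)^2*(s^2 + s - 2) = s*(s - 5)*(s - 2)^2*(s + 2)*(s - 1)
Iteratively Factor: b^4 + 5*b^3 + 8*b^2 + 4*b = (b)*(b^3 + 5*b^2 + 8*b + 4) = b*(b + 2)*(b^2 + 3*b + 2) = b*(b + 1)*(b + 2)*(b + 2)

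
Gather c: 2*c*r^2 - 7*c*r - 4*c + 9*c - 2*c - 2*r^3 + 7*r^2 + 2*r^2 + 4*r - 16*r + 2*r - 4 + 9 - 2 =c*(2*r^2 - 7*r + 3) - 2*r^3 + 9*r^2 - 10*r + 3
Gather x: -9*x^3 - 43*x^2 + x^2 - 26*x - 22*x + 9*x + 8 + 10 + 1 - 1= -9*x^3 - 42*x^2 - 39*x + 18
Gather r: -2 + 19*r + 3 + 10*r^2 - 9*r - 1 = 10*r^2 + 10*r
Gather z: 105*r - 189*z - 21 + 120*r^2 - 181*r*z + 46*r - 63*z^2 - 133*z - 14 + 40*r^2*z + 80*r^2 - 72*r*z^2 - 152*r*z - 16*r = 200*r^2 + 135*r + z^2*(-72*r - 63) + z*(40*r^2 - 333*r - 322) - 35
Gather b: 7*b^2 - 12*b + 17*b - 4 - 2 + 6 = 7*b^2 + 5*b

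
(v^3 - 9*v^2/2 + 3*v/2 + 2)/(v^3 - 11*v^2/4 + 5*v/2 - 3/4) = 2*(2*v^2 - 7*v - 4)/(4*v^2 - 7*v + 3)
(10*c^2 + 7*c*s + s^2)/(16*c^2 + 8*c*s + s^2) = (10*c^2 + 7*c*s + s^2)/(16*c^2 + 8*c*s + s^2)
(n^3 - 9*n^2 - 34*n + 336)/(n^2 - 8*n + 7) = (n^2 - 2*n - 48)/(n - 1)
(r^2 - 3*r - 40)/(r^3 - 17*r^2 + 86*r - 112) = (r + 5)/(r^2 - 9*r + 14)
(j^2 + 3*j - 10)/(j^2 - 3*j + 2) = (j + 5)/(j - 1)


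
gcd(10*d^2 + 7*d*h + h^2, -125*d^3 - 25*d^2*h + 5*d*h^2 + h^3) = 5*d + h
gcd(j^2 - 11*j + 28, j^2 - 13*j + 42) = j - 7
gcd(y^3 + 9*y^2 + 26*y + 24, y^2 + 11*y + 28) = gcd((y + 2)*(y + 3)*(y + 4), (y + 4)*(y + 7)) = y + 4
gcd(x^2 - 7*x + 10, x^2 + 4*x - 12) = x - 2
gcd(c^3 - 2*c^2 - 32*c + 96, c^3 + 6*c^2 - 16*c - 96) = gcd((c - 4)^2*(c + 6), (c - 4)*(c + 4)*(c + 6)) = c^2 + 2*c - 24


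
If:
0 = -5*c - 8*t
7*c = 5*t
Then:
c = 0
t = 0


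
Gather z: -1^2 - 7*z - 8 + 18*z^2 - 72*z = 18*z^2 - 79*z - 9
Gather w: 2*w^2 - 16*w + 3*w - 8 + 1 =2*w^2 - 13*w - 7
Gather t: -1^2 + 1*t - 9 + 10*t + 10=11*t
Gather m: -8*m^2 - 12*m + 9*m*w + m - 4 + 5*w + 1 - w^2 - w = -8*m^2 + m*(9*w - 11) - w^2 + 4*w - 3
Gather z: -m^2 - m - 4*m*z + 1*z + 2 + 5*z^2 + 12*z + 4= -m^2 - m + 5*z^2 + z*(13 - 4*m) + 6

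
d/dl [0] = 0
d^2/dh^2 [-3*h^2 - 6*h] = -6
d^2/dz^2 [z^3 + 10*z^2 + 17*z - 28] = 6*z + 20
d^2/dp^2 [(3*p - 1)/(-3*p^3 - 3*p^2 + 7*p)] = 2*(-81*p^5 - 27*p^4 - 18*p^3 - 36*p^2 - 63*p + 49)/(p^3*(27*p^6 + 81*p^5 - 108*p^4 - 351*p^3 + 252*p^2 + 441*p - 343))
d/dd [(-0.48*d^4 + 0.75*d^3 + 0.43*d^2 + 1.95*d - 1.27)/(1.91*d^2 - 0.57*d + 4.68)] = (-1.8336*d^5 + 2.2533*d^4 - 9.8406*d^3 + 6.5604*d^2 + 8.8762*d + 8.4021)/(3.6481*d^4 - 2.1774*d^3 + 18.2025*d^2 - 5.3352*d + 21.9024)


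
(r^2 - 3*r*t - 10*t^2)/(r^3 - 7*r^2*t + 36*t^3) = (r - 5*t)/(r^2 - 9*r*t + 18*t^2)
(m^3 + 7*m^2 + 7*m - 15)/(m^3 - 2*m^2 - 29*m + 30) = (m + 3)/(m - 6)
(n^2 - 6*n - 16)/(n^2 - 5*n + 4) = (n^2 - 6*n - 16)/(n^2 - 5*n + 4)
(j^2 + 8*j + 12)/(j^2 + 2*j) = (j + 6)/j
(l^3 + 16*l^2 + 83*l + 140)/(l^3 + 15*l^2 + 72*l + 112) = (l + 5)/(l + 4)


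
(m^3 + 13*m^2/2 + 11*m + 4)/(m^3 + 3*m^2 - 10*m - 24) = (m + 1/2)/(m - 3)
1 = 1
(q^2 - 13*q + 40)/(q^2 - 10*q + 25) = (q - 8)/(q - 5)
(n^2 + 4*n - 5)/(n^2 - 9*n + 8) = (n + 5)/(n - 8)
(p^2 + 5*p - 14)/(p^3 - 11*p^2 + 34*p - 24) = (p^2 + 5*p - 14)/(p^3 - 11*p^2 + 34*p - 24)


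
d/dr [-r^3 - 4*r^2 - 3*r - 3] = -3*r^2 - 8*r - 3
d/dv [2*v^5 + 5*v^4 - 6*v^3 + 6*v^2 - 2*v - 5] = 10*v^4 + 20*v^3 - 18*v^2 + 12*v - 2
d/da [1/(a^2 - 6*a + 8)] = 2*(3 - a)/(a^2 - 6*a + 8)^2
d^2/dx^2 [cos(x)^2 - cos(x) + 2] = cos(x) - 2*cos(2*x)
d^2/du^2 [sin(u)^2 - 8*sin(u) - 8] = 8*sin(u) + 2*cos(2*u)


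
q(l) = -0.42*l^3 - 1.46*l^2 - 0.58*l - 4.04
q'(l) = -1.26*l^2 - 2.92*l - 0.58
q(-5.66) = 28.63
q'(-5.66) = -24.42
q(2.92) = -28.64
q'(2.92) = -19.85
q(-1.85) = -5.30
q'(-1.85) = 0.51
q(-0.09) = -4.00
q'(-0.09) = -0.33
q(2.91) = -28.44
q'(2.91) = -19.75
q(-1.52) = -5.06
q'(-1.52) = 0.95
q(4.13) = -60.93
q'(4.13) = -34.13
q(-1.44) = -4.98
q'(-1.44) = 1.01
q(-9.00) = 189.10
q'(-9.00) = -76.36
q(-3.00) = -4.10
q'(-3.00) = -3.16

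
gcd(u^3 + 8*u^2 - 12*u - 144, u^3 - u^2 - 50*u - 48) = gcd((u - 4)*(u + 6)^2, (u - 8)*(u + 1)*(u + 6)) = u + 6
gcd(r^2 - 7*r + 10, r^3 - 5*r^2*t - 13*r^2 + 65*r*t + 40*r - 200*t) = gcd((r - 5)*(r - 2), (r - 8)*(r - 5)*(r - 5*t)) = r - 5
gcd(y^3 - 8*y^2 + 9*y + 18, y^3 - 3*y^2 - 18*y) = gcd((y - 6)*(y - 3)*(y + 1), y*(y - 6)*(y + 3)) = y - 6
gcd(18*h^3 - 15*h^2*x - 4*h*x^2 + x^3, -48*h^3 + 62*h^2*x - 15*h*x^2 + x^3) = 6*h^2 - 7*h*x + x^2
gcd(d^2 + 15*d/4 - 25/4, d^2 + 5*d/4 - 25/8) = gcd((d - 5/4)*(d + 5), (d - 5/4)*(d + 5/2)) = d - 5/4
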